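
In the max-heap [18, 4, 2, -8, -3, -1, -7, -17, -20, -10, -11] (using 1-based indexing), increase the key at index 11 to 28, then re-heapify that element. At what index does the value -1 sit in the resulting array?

6

set index 11 from -11 to 28 → [18, 4, 2, -8, -3, -1, -7, -17, -20, -10, 28]
28 > parent -3 at index 5, swap → [18, 4, 2, -8, 28, -1, -7, -17, -20, -10, -3]
28 > parent 4 at index 2, swap → [18, 28, 2, -8, 4, -1, -7, -17, -20, -10, -3]
28 > parent 18 at index 1, swap → [28, 18, 2, -8, 4, -1, -7, -17, -20, -10, -3]
resulting array: [28, 18, 2, -8, 4, -1, -7, -17, -20, -10, -3]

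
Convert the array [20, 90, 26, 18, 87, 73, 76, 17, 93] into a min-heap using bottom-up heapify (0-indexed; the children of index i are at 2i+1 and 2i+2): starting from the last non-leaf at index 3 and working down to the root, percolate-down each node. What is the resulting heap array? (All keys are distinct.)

[17, 18, 26, 20, 87, 73, 76, 90, 93]

sift down from index 3:
  18 vs smaller child 17 at index 7, swap → [20, 90, 26, 17, 87, 73, 76, 18, 93]
sift down from index 2: already satisfies heap property
sift down from index 1:
  90 vs smaller child 17 at index 3, swap → [20, 17, 26, 90, 87, 73, 76, 18, 93]
  90 vs smaller child 18 at index 7, swap → [20, 17, 26, 18, 87, 73, 76, 90, 93]
sift down from index 0:
  20 vs smaller child 17 at index 1, swap → [17, 20, 26, 18, 87, 73, 76, 90, 93]
  20 vs smaller child 18 at index 3, swap → [17, 18, 26, 20, 87, 73, 76, 90, 93]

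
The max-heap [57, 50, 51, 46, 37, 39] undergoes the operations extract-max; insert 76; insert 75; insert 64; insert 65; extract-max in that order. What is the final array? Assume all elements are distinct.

extract-max → returns 57:
  remove root 57; move last element 39 to root → [39, 50, 51, 46, 37]
  39 vs larger child 51 at index 2, swap → [51, 50, 39, 46, 37]
insert 76:
  append 76 at index 5 → [51, 50, 39, 46, 37, 76]
  76 > parent 39 at index 2, swap → [51, 50, 76, 46, 37, 39]
  76 > parent 51 at index 0, swap → [76, 50, 51, 46, 37, 39]
insert 75:
  append 75 at index 6 → [76, 50, 51, 46, 37, 39, 75]
  75 > parent 51 at index 2, swap → [76, 50, 75, 46, 37, 39, 51]
insert 64:
  append 64 at index 7 → [76, 50, 75, 46, 37, 39, 51, 64]
  64 > parent 46 at index 3, swap → [76, 50, 75, 64, 37, 39, 51, 46]
  64 > parent 50 at index 1, swap → [76, 64, 75, 50, 37, 39, 51, 46]
insert 65:
  append 65 at index 8 → [76, 64, 75, 50, 37, 39, 51, 46, 65]
  65 > parent 50 at index 3, swap → [76, 64, 75, 65, 37, 39, 51, 46, 50]
  65 > parent 64 at index 1, swap → [76, 65, 75, 64, 37, 39, 51, 46, 50]
extract-max → returns 76:
  remove root 76; move last element 50 to root → [50, 65, 75, 64, 37, 39, 51, 46]
  50 vs larger child 75 at index 2, swap → [75, 65, 50, 64, 37, 39, 51, 46]
  50 vs larger child 51 at index 6, swap → [75, 65, 51, 64, 37, 39, 50, 46]

[75, 65, 51, 64, 37, 39, 50, 46]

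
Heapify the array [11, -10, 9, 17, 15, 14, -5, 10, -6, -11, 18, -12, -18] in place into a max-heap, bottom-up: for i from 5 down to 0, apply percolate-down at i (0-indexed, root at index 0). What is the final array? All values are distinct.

sift down from index 5: already satisfies heap property
sift down from index 4:
  15 vs larger child 18 at index 10, swap → [11, -10, 9, 17, 18, 14, -5, 10, -6, -11, 15, -12, -18]
sift down from index 3: already satisfies heap property
sift down from index 2:
  9 vs larger child 14 at index 5, swap → [11, -10, 14, 17, 18, 9, -5, 10, -6, -11, 15, -12, -18]
sift down from index 1:
  -10 vs larger child 18 at index 4, swap → [11, 18, 14, 17, -10, 9, -5, 10, -6, -11, 15, -12, -18]
  -10 vs larger child 15 at index 10, swap → [11, 18, 14, 17, 15, 9, -5, 10, -6, -11, -10, -12, -18]
sift down from index 0:
  11 vs larger child 18 at index 1, swap → [18, 11, 14, 17, 15, 9, -5, 10, -6, -11, -10, -12, -18]
  11 vs larger child 17 at index 3, swap → [18, 17, 14, 11, 15, 9, -5, 10, -6, -11, -10, -12, -18]

[18, 17, 14, 11, 15, 9, -5, 10, -6, -11, -10, -12, -18]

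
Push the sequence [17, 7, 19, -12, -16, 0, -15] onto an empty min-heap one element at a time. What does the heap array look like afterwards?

[-16, -12, -15, 17, 7, 19, 0]

Insert 17:
  append 17 at index 0 → [17] (no swap needed)
Insert 7:
  append 7 at index 1 → [17, 7]
  7 < parent 17 at index 0, swap → [7, 17]
Insert 19:
  append 19 at index 2 → [7, 17, 19] (no swap needed)
Insert -12:
  append -12 at index 3 → [7, 17, 19, -12]
  -12 < parent 17 at index 1, swap → [7, -12, 19, 17]
  -12 < parent 7 at index 0, swap → [-12, 7, 19, 17]
Insert -16:
  append -16 at index 4 → [-12, 7, 19, 17, -16]
  -16 < parent 7 at index 1, swap → [-12, -16, 19, 17, 7]
  -16 < parent -12 at index 0, swap → [-16, -12, 19, 17, 7]
Insert 0:
  append 0 at index 5 → [-16, -12, 19, 17, 7, 0]
  0 < parent 19 at index 2, swap → [-16, -12, 0, 17, 7, 19]
Insert -15:
  append -15 at index 6 → [-16, -12, 0, 17, 7, 19, -15]
  -15 < parent 0 at index 2, swap → [-16, -12, -15, 17, 7, 19, 0]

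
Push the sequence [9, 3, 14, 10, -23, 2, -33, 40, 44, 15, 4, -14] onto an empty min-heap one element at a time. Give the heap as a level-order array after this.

[-33, 3, -23, 10, 4, -14, 2, 40, 44, 15, 9, 14]

Insert 9:
  append 9 at index 0 → [9] (no swap needed)
Insert 3:
  append 3 at index 1 → [9, 3]
  3 < parent 9 at index 0, swap → [3, 9]
Insert 14:
  append 14 at index 2 → [3, 9, 14] (no swap needed)
Insert 10:
  append 10 at index 3 → [3, 9, 14, 10] (no swap needed)
Insert -23:
  append -23 at index 4 → [3, 9, 14, 10, -23]
  -23 < parent 9 at index 1, swap → [3, -23, 14, 10, 9]
  -23 < parent 3 at index 0, swap → [-23, 3, 14, 10, 9]
Insert 2:
  append 2 at index 5 → [-23, 3, 14, 10, 9, 2]
  2 < parent 14 at index 2, swap → [-23, 3, 2, 10, 9, 14]
Insert -33:
  append -33 at index 6 → [-23, 3, 2, 10, 9, 14, -33]
  -33 < parent 2 at index 2, swap → [-23, 3, -33, 10, 9, 14, 2]
  -33 < parent -23 at index 0, swap → [-33, 3, -23, 10, 9, 14, 2]
Insert 40:
  append 40 at index 7 → [-33, 3, -23, 10, 9, 14, 2, 40] (no swap needed)
Insert 44:
  append 44 at index 8 → [-33, 3, -23, 10, 9, 14, 2, 40, 44] (no swap needed)
Insert 15:
  append 15 at index 9 → [-33, 3, -23, 10, 9, 14, 2, 40, 44, 15] (no swap needed)
Insert 4:
  append 4 at index 10 → [-33, 3, -23, 10, 9, 14, 2, 40, 44, 15, 4]
  4 < parent 9 at index 4, swap → [-33, 3, -23, 10, 4, 14, 2, 40, 44, 15, 9]
Insert -14:
  append -14 at index 11 → [-33, 3, -23, 10, 4, 14, 2, 40, 44, 15, 9, -14]
  -14 < parent 14 at index 5, swap → [-33, 3, -23, 10, 4, -14, 2, 40, 44, 15, 9, 14]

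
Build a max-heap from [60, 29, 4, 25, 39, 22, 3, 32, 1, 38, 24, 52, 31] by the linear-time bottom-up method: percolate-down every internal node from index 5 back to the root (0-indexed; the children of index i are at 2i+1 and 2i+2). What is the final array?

sift down from index 5:
  22 vs larger child 52 at index 11, swap → [60, 29, 4, 25, 39, 52, 3, 32, 1, 38, 24, 22, 31]
sift down from index 4: already satisfies heap property
sift down from index 3:
  25 vs larger child 32 at index 7, swap → [60, 29, 4, 32, 39, 52, 3, 25, 1, 38, 24, 22, 31]
sift down from index 2:
  4 vs larger child 52 at index 5, swap → [60, 29, 52, 32, 39, 4, 3, 25, 1, 38, 24, 22, 31]
  4 vs larger child 31 at index 12, swap → [60, 29, 52, 32, 39, 31, 3, 25, 1, 38, 24, 22, 4]
sift down from index 1:
  29 vs larger child 39 at index 4, swap → [60, 39, 52, 32, 29, 31, 3, 25, 1, 38, 24, 22, 4]
  29 vs larger child 38 at index 9, swap → [60, 39, 52, 32, 38, 31, 3, 25, 1, 29, 24, 22, 4]
sift down from index 0: already satisfies heap property

[60, 39, 52, 32, 38, 31, 3, 25, 1, 29, 24, 22, 4]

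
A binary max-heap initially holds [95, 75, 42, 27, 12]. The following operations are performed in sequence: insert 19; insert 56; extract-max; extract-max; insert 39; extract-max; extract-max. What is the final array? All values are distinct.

[39, 27, 12, 19]

insert 19:
  append 19 at index 5 → [95, 75, 42, 27, 12, 19] (no swap needed)
insert 56:
  append 56 at index 6 → [95, 75, 42, 27, 12, 19, 56]
  56 > parent 42 at index 2, swap → [95, 75, 56, 27, 12, 19, 42]
extract-max → returns 95:
  remove root 95; move last element 42 to root → [42, 75, 56, 27, 12, 19]
  42 vs larger child 75 at index 1, swap → [75, 42, 56, 27, 12, 19]
extract-max → returns 75:
  remove root 75; move last element 19 to root → [19, 42, 56, 27, 12]
  19 vs larger child 56 at index 2, swap → [56, 42, 19, 27, 12]
insert 39:
  append 39 at index 5 → [56, 42, 19, 27, 12, 39]
  39 > parent 19 at index 2, swap → [56, 42, 39, 27, 12, 19]
extract-max → returns 56:
  remove root 56; move last element 19 to root → [19, 42, 39, 27, 12]
  19 vs larger child 42 at index 1, swap → [42, 19, 39, 27, 12]
  19 vs larger child 27 at index 3, swap → [42, 27, 39, 19, 12]
extract-max → returns 42:
  remove root 42; move last element 12 to root → [12, 27, 39, 19]
  12 vs larger child 39 at index 2, swap → [39, 27, 12, 19]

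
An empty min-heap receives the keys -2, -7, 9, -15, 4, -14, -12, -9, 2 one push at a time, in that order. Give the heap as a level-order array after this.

[-15, -9, -14, -7, 4, 9, -12, -2, 2]

Insert -2:
  append -2 at index 0 → [-2] (no swap needed)
Insert -7:
  append -7 at index 1 → [-2, -7]
  -7 < parent -2 at index 0, swap → [-7, -2]
Insert 9:
  append 9 at index 2 → [-7, -2, 9] (no swap needed)
Insert -15:
  append -15 at index 3 → [-7, -2, 9, -15]
  -15 < parent -2 at index 1, swap → [-7, -15, 9, -2]
  -15 < parent -7 at index 0, swap → [-15, -7, 9, -2]
Insert 4:
  append 4 at index 4 → [-15, -7, 9, -2, 4] (no swap needed)
Insert -14:
  append -14 at index 5 → [-15, -7, 9, -2, 4, -14]
  -14 < parent 9 at index 2, swap → [-15, -7, -14, -2, 4, 9]
Insert -12:
  append -12 at index 6 → [-15, -7, -14, -2, 4, 9, -12] (no swap needed)
Insert -9:
  append -9 at index 7 → [-15, -7, -14, -2, 4, 9, -12, -9]
  -9 < parent -2 at index 3, swap → [-15, -7, -14, -9, 4, 9, -12, -2]
  -9 < parent -7 at index 1, swap → [-15, -9, -14, -7, 4, 9, -12, -2]
Insert 2:
  append 2 at index 8 → [-15, -9, -14, -7, 4, 9, -12, -2, 2] (no swap needed)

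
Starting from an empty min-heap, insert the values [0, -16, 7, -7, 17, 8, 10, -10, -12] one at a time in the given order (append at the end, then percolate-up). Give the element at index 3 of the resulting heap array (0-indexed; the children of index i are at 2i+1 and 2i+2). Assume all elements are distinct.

Insert 0:
  append 0 at index 0 → [0] (no swap needed)
Insert -16:
  append -16 at index 1 → [0, -16]
  -16 < parent 0 at index 0, swap → [-16, 0]
Insert 7:
  append 7 at index 2 → [-16, 0, 7] (no swap needed)
Insert -7:
  append -7 at index 3 → [-16, 0, 7, -7]
  -7 < parent 0 at index 1, swap → [-16, -7, 7, 0]
Insert 17:
  append 17 at index 4 → [-16, -7, 7, 0, 17] (no swap needed)
Insert 8:
  append 8 at index 5 → [-16, -7, 7, 0, 17, 8] (no swap needed)
Insert 10:
  append 10 at index 6 → [-16, -7, 7, 0, 17, 8, 10] (no swap needed)
Insert -10:
  append -10 at index 7 → [-16, -7, 7, 0, 17, 8, 10, -10]
  -10 < parent 0 at index 3, swap → [-16, -7, 7, -10, 17, 8, 10, 0]
  -10 < parent -7 at index 1, swap → [-16, -10, 7, -7, 17, 8, 10, 0]
Insert -12:
  append -12 at index 8 → [-16, -10, 7, -7, 17, 8, 10, 0, -12]
  -12 < parent -7 at index 3, swap → [-16, -10, 7, -12, 17, 8, 10, 0, -7]
  -12 < parent -10 at index 1, swap → [-16, -12, 7, -10, 17, 8, 10, 0, -7]
resulting array: [-16, -12, 7, -10, 17, 8, 10, 0, -7]

-10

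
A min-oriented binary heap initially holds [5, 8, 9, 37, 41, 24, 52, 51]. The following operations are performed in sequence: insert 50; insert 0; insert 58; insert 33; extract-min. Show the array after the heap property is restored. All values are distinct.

[5, 8, 9, 37, 33, 24, 52, 51, 50, 41, 58]

insert 50:
  append 50 at index 8 → [5, 8, 9, 37, 41, 24, 52, 51, 50] (no swap needed)
insert 0:
  append 0 at index 9 → [5, 8, 9, 37, 41, 24, 52, 51, 50, 0]
  0 < parent 41 at index 4, swap → [5, 8, 9, 37, 0, 24, 52, 51, 50, 41]
  0 < parent 8 at index 1, swap → [5, 0, 9, 37, 8, 24, 52, 51, 50, 41]
  0 < parent 5 at index 0, swap → [0, 5, 9, 37, 8, 24, 52, 51, 50, 41]
insert 58:
  append 58 at index 10 → [0, 5, 9, 37, 8, 24, 52, 51, 50, 41, 58] (no swap needed)
insert 33:
  append 33 at index 11 → [0, 5, 9, 37, 8, 24, 52, 51, 50, 41, 58, 33] (no swap needed)
extract-min → returns 0:
  remove root 0; move last element 33 to root → [33, 5, 9, 37, 8, 24, 52, 51, 50, 41, 58]
  33 vs smaller child 5 at index 1, swap → [5, 33, 9, 37, 8, 24, 52, 51, 50, 41, 58]
  33 vs smaller child 8 at index 4, swap → [5, 8, 9, 37, 33, 24, 52, 51, 50, 41, 58]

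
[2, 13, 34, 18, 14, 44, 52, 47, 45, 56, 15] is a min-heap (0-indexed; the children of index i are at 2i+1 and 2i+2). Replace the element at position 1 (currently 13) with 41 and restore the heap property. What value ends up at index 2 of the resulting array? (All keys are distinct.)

set index 1 from 13 to 41 → [2, 41, 34, 18, 14, 44, 52, 47, 45, 56, 15]
41 vs smaller child 14 at index 4, swap → [2, 14, 34, 18, 41, 44, 52, 47, 45, 56, 15]
41 vs smaller child 15 at index 10, swap → [2, 14, 34, 18, 15, 44, 52, 47, 45, 56, 41]
resulting array: [2, 14, 34, 18, 15, 44, 52, 47, 45, 56, 41]

34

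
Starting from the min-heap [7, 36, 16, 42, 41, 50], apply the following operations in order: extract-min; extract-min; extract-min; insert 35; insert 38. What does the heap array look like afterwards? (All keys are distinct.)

extract-min → returns 7:
  remove root 7; move last element 50 to root → [50, 36, 16, 42, 41]
  50 vs smaller child 16 at index 2, swap → [16, 36, 50, 42, 41]
extract-min → returns 16:
  remove root 16; move last element 41 to root → [41, 36, 50, 42]
  41 vs smaller child 36 at index 1, swap → [36, 41, 50, 42]
extract-min → returns 36:
  remove root 36; move last element 42 to root → [42, 41, 50]
  42 vs smaller child 41 at index 1, swap → [41, 42, 50]
insert 35:
  append 35 at index 3 → [41, 42, 50, 35]
  35 < parent 42 at index 1, swap → [41, 35, 50, 42]
  35 < parent 41 at index 0, swap → [35, 41, 50, 42]
insert 38:
  append 38 at index 4 → [35, 41, 50, 42, 38]
  38 < parent 41 at index 1, swap → [35, 38, 50, 42, 41]

[35, 38, 50, 42, 41]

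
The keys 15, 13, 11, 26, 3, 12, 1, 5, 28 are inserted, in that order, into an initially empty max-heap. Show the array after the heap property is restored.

Insert 15:
  append 15 at index 0 → [15] (no swap needed)
Insert 13:
  append 13 at index 1 → [15, 13] (no swap needed)
Insert 11:
  append 11 at index 2 → [15, 13, 11] (no swap needed)
Insert 26:
  append 26 at index 3 → [15, 13, 11, 26]
  26 > parent 13 at index 1, swap → [15, 26, 11, 13]
  26 > parent 15 at index 0, swap → [26, 15, 11, 13]
Insert 3:
  append 3 at index 4 → [26, 15, 11, 13, 3] (no swap needed)
Insert 12:
  append 12 at index 5 → [26, 15, 11, 13, 3, 12]
  12 > parent 11 at index 2, swap → [26, 15, 12, 13, 3, 11]
Insert 1:
  append 1 at index 6 → [26, 15, 12, 13, 3, 11, 1] (no swap needed)
Insert 5:
  append 5 at index 7 → [26, 15, 12, 13, 3, 11, 1, 5] (no swap needed)
Insert 28:
  append 28 at index 8 → [26, 15, 12, 13, 3, 11, 1, 5, 28]
  28 > parent 13 at index 3, swap → [26, 15, 12, 28, 3, 11, 1, 5, 13]
  28 > parent 15 at index 1, swap → [26, 28, 12, 15, 3, 11, 1, 5, 13]
  28 > parent 26 at index 0, swap → [28, 26, 12, 15, 3, 11, 1, 5, 13]

[28, 26, 12, 15, 3, 11, 1, 5, 13]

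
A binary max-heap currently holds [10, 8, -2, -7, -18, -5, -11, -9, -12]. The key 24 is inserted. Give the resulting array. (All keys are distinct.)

[24, 10, -2, -7, 8, -5, -11, -9, -12, -18]

append 24 at index 9 → [10, 8, -2, -7, -18, -5, -11, -9, -12, 24]
24 > parent -18 at index 4, swap → [10, 8, -2, -7, 24, -5, -11, -9, -12, -18]
24 > parent 8 at index 1, swap → [10, 24, -2, -7, 8, -5, -11, -9, -12, -18]
24 > parent 10 at index 0, swap → [24, 10, -2, -7, 8, -5, -11, -9, -12, -18]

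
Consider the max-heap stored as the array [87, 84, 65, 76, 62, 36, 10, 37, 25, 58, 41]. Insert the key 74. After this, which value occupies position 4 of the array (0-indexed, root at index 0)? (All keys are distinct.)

62

append 74 at index 11 → [87, 84, 65, 76, 62, 36, 10, 37, 25, 58, 41, 74]
74 > parent 36 at index 5, swap → [87, 84, 65, 76, 62, 74, 10, 37, 25, 58, 41, 36]
74 > parent 65 at index 2, swap → [87, 84, 74, 76, 62, 65, 10, 37, 25, 58, 41, 36]
resulting array: [87, 84, 74, 76, 62, 65, 10, 37, 25, 58, 41, 36]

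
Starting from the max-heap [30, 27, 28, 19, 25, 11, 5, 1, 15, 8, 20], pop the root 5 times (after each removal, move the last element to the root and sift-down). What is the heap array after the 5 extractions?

[19, 15, 11, 5, 8, 1]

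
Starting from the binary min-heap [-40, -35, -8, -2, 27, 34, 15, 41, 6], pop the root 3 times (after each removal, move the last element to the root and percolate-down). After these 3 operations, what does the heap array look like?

extract-min #1 returns -40:
  remove root -40; move last element 6 to root → [6, -35, -8, -2, 27, 34, 15, 41]
  6 vs smaller child -35 at index 1, swap → [-35, 6, -8, -2, 27, 34, 15, 41]
  6 vs smaller child -2 at index 3, swap → [-35, -2, -8, 6, 27, 34, 15, 41]
extract-min #2 returns -35:
  remove root -35; move last element 41 to root → [41, -2, -8, 6, 27, 34, 15]
  41 vs smaller child -8 at index 2, swap → [-8, -2, 41, 6, 27, 34, 15]
  41 vs smaller child 15 at index 6, swap → [-8, -2, 15, 6, 27, 34, 41]
extract-min #3 returns -8:
  remove root -8; move last element 41 to root → [41, -2, 15, 6, 27, 34]
  41 vs smaller child -2 at index 1, swap → [-2, 41, 15, 6, 27, 34]
  41 vs smaller child 6 at index 3, swap → [-2, 6, 15, 41, 27, 34]

[-2, 6, 15, 41, 27, 34]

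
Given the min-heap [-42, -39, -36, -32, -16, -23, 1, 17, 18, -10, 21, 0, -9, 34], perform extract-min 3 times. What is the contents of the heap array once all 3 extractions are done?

[-32, -16, -23, 17, -10, -9, 1, 34, 18, 0, 21]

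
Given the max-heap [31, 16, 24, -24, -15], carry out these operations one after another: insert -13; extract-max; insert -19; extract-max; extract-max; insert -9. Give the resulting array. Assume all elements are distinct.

insert -13:
  append -13 at index 5 → [31, 16, 24, -24, -15, -13] (no swap needed)
extract-max → returns 31:
  remove root 31; move last element -13 to root → [-13, 16, 24, -24, -15]
  -13 vs larger child 24 at index 2, swap → [24, 16, -13, -24, -15]
insert -19:
  append -19 at index 5 → [24, 16, -13, -24, -15, -19] (no swap needed)
extract-max → returns 24:
  remove root 24; move last element -19 to root → [-19, 16, -13, -24, -15]
  -19 vs larger child 16 at index 1, swap → [16, -19, -13, -24, -15]
  -19 vs larger child -15 at index 4, swap → [16, -15, -13, -24, -19]
extract-max → returns 16:
  remove root 16; move last element -19 to root → [-19, -15, -13, -24]
  -19 vs larger child -13 at index 2, swap → [-13, -15, -19, -24]
insert -9:
  append -9 at index 4 → [-13, -15, -19, -24, -9]
  -9 > parent -15 at index 1, swap → [-13, -9, -19, -24, -15]
  -9 > parent -13 at index 0, swap → [-9, -13, -19, -24, -15]

[-9, -13, -19, -24, -15]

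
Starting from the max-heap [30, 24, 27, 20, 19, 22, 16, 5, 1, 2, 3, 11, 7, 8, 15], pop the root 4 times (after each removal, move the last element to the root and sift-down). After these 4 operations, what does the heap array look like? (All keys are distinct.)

extract-max #1 returns 30:
  remove root 30; move last element 15 to root → [15, 24, 27, 20, 19, 22, 16, 5, 1, 2, 3, 11, 7, 8]
  15 vs larger child 27 at index 2, swap → [27, 24, 15, 20, 19, 22, 16, 5, 1, 2, 3, 11, 7, 8]
  15 vs larger child 22 at index 5, swap → [27, 24, 22, 20, 19, 15, 16, 5, 1, 2, 3, 11, 7, 8]
extract-max #2 returns 27:
  remove root 27; move last element 8 to root → [8, 24, 22, 20, 19, 15, 16, 5, 1, 2, 3, 11, 7]
  8 vs larger child 24 at index 1, swap → [24, 8, 22, 20, 19, 15, 16, 5, 1, 2, 3, 11, 7]
  8 vs larger child 20 at index 3, swap → [24, 20, 22, 8, 19, 15, 16, 5, 1, 2, 3, 11, 7]
extract-max #3 returns 24:
  remove root 24; move last element 7 to root → [7, 20, 22, 8, 19, 15, 16, 5, 1, 2, 3, 11]
  7 vs larger child 22 at index 2, swap → [22, 20, 7, 8, 19, 15, 16, 5, 1, 2, 3, 11]
  7 vs larger child 16 at index 6, swap → [22, 20, 16, 8, 19, 15, 7, 5, 1, 2, 3, 11]
extract-max #4 returns 22:
  remove root 22; move last element 11 to root → [11, 20, 16, 8, 19, 15, 7, 5, 1, 2, 3]
  11 vs larger child 20 at index 1, swap → [20, 11, 16, 8, 19, 15, 7, 5, 1, 2, 3]
  11 vs larger child 19 at index 4, swap → [20, 19, 16, 8, 11, 15, 7, 5, 1, 2, 3]

[20, 19, 16, 8, 11, 15, 7, 5, 1, 2, 3]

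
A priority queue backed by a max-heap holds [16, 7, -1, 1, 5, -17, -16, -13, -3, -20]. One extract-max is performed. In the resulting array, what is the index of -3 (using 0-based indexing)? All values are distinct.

8

remove root 16; move last element -20 to root → [-20, 7, -1, 1, 5, -17, -16, -13, -3]
-20 vs larger child 7 at index 1, swap → [7, -20, -1, 1, 5, -17, -16, -13, -3]
-20 vs larger child 5 at index 4, swap → [7, 5, -1, 1, -20, -17, -16, -13, -3]
resulting array: [7, 5, -1, 1, -20, -17, -16, -13, -3]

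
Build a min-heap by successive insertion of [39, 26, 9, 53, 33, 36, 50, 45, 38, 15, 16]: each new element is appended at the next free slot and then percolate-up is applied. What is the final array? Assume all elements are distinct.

Insert 39:
  append 39 at index 0 → [39] (no swap needed)
Insert 26:
  append 26 at index 1 → [39, 26]
  26 < parent 39 at index 0, swap → [26, 39]
Insert 9:
  append 9 at index 2 → [26, 39, 9]
  9 < parent 26 at index 0, swap → [9, 39, 26]
Insert 53:
  append 53 at index 3 → [9, 39, 26, 53] (no swap needed)
Insert 33:
  append 33 at index 4 → [9, 39, 26, 53, 33]
  33 < parent 39 at index 1, swap → [9, 33, 26, 53, 39]
Insert 36:
  append 36 at index 5 → [9, 33, 26, 53, 39, 36] (no swap needed)
Insert 50:
  append 50 at index 6 → [9, 33, 26, 53, 39, 36, 50] (no swap needed)
Insert 45:
  append 45 at index 7 → [9, 33, 26, 53, 39, 36, 50, 45]
  45 < parent 53 at index 3, swap → [9, 33, 26, 45, 39, 36, 50, 53]
Insert 38:
  append 38 at index 8 → [9, 33, 26, 45, 39, 36, 50, 53, 38]
  38 < parent 45 at index 3, swap → [9, 33, 26, 38, 39, 36, 50, 53, 45]
Insert 15:
  append 15 at index 9 → [9, 33, 26, 38, 39, 36, 50, 53, 45, 15]
  15 < parent 39 at index 4, swap → [9, 33, 26, 38, 15, 36, 50, 53, 45, 39]
  15 < parent 33 at index 1, swap → [9, 15, 26, 38, 33, 36, 50, 53, 45, 39]
Insert 16:
  append 16 at index 10 → [9, 15, 26, 38, 33, 36, 50, 53, 45, 39, 16]
  16 < parent 33 at index 4, swap → [9, 15, 26, 38, 16, 36, 50, 53, 45, 39, 33]

[9, 15, 26, 38, 16, 36, 50, 53, 45, 39, 33]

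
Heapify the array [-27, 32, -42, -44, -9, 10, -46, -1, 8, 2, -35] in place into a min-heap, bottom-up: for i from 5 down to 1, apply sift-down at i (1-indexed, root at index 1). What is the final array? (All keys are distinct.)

sift down from index 5:
  -9 vs smaller child -35 at index 11, swap → [-27, 32, -42, -44, -35, 10, -46, -1, 8, 2, -9]
sift down from index 4: already satisfies heap property
sift down from index 3:
  -42 vs smaller child -46 at index 7, swap → [-27, 32, -46, -44, -35, 10, -42, -1, 8, 2, -9]
sift down from index 2:
  32 vs smaller child -44 at index 4, swap → [-27, -44, -46, 32, -35, 10, -42, -1, 8, 2, -9]
  32 vs smaller child -1 at index 8, swap → [-27, -44, -46, -1, -35, 10, -42, 32, 8, 2, -9]
sift down from index 1:
  -27 vs smaller child -46 at index 3, swap → [-46, -44, -27, -1, -35, 10, -42, 32, 8, 2, -9]
  -27 vs smaller child -42 at index 7, swap → [-46, -44, -42, -1, -35, 10, -27, 32, 8, 2, -9]

[-46, -44, -42, -1, -35, 10, -27, 32, 8, 2, -9]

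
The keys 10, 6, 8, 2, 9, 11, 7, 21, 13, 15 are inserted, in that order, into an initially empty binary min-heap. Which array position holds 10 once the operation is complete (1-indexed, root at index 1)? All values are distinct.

Insert 10:
  append 10 at index 1 → [10] (no swap needed)
Insert 6:
  append 6 at index 2 → [10, 6]
  6 < parent 10 at index 1, swap → [6, 10]
Insert 8:
  append 8 at index 3 → [6, 10, 8] (no swap needed)
Insert 2:
  append 2 at index 4 → [6, 10, 8, 2]
  2 < parent 10 at index 2, swap → [6, 2, 8, 10]
  2 < parent 6 at index 1, swap → [2, 6, 8, 10]
Insert 9:
  append 9 at index 5 → [2, 6, 8, 10, 9] (no swap needed)
Insert 11:
  append 11 at index 6 → [2, 6, 8, 10, 9, 11] (no swap needed)
Insert 7:
  append 7 at index 7 → [2, 6, 8, 10, 9, 11, 7]
  7 < parent 8 at index 3, swap → [2, 6, 7, 10, 9, 11, 8]
Insert 21:
  append 21 at index 8 → [2, 6, 7, 10, 9, 11, 8, 21] (no swap needed)
Insert 13:
  append 13 at index 9 → [2, 6, 7, 10, 9, 11, 8, 21, 13] (no swap needed)
Insert 15:
  append 15 at index 10 → [2, 6, 7, 10, 9, 11, 8, 21, 13, 15] (no swap needed)
resulting array: [2, 6, 7, 10, 9, 11, 8, 21, 13, 15]

4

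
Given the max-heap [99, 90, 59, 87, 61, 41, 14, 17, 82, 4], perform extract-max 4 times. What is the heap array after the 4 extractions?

[61, 17, 59, 14, 4, 41]

extract-max #1 returns 99:
  remove root 99; move last element 4 to root → [4, 90, 59, 87, 61, 41, 14, 17, 82]
  4 vs larger child 90 at index 1, swap → [90, 4, 59, 87, 61, 41, 14, 17, 82]
  4 vs larger child 87 at index 3, swap → [90, 87, 59, 4, 61, 41, 14, 17, 82]
  4 vs larger child 82 at index 8, swap → [90, 87, 59, 82, 61, 41, 14, 17, 4]
extract-max #2 returns 90:
  remove root 90; move last element 4 to root → [4, 87, 59, 82, 61, 41, 14, 17]
  4 vs larger child 87 at index 1, swap → [87, 4, 59, 82, 61, 41, 14, 17]
  4 vs larger child 82 at index 3, swap → [87, 82, 59, 4, 61, 41, 14, 17]
  4 vs only child 17 at index 7, swap → [87, 82, 59, 17, 61, 41, 14, 4]
extract-max #3 returns 87:
  remove root 87; move last element 4 to root → [4, 82, 59, 17, 61, 41, 14]
  4 vs larger child 82 at index 1, swap → [82, 4, 59, 17, 61, 41, 14]
  4 vs larger child 61 at index 4, swap → [82, 61, 59, 17, 4, 41, 14]
extract-max #4 returns 82:
  remove root 82; move last element 14 to root → [14, 61, 59, 17, 4, 41]
  14 vs larger child 61 at index 1, swap → [61, 14, 59, 17, 4, 41]
  14 vs larger child 17 at index 3, swap → [61, 17, 59, 14, 4, 41]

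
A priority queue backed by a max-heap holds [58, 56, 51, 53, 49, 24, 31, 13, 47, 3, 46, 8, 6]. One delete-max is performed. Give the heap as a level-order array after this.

remove root 58; move last element 6 to root → [6, 56, 51, 53, 49, 24, 31, 13, 47, 3, 46, 8]
6 vs larger child 56 at index 1, swap → [56, 6, 51, 53, 49, 24, 31, 13, 47, 3, 46, 8]
6 vs larger child 53 at index 3, swap → [56, 53, 51, 6, 49, 24, 31, 13, 47, 3, 46, 8]
6 vs larger child 47 at index 8, swap → [56, 53, 51, 47, 49, 24, 31, 13, 6, 3, 46, 8]

[56, 53, 51, 47, 49, 24, 31, 13, 6, 3, 46, 8]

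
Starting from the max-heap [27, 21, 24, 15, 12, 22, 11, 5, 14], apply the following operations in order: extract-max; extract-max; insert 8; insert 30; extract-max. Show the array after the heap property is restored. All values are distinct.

extract-max → returns 27:
  remove root 27; move last element 14 to root → [14, 21, 24, 15, 12, 22, 11, 5]
  14 vs larger child 24 at index 2, swap → [24, 21, 14, 15, 12, 22, 11, 5]
  14 vs larger child 22 at index 5, swap → [24, 21, 22, 15, 12, 14, 11, 5]
extract-max → returns 24:
  remove root 24; move last element 5 to root → [5, 21, 22, 15, 12, 14, 11]
  5 vs larger child 22 at index 2, swap → [22, 21, 5, 15, 12, 14, 11]
  5 vs larger child 14 at index 5, swap → [22, 21, 14, 15, 12, 5, 11]
insert 8:
  append 8 at index 7 → [22, 21, 14, 15, 12, 5, 11, 8] (no swap needed)
insert 30:
  append 30 at index 8 → [22, 21, 14, 15, 12, 5, 11, 8, 30]
  30 > parent 15 at index 3, swap → [22, 21, 14, 30, 12, 5, 11, 8, 15]
  30 > parent 21 at index 1, swap → [22, 30, 14, 21, 12, 5, 11, 8, 15]
  30 > parent 22 at index 0, swap → [30, 22, 14, 21, 12, 5, 11, 8, 15]
extract-max → returns 30:
  remove root 30; move last element 15 to root → [15, 22, 14, 21, 12, 5, 11, 8]
  15 vs larger child 22 at index 1, swap → [22, 15, 14, 21, 12, 5, 11, 8]
  15 vs larger child 21 at index 3, swap → [22, 21, 14, 15, 12, 5, 11, 8]

[22, 21, 14, 15, 12, 5, 11, 8]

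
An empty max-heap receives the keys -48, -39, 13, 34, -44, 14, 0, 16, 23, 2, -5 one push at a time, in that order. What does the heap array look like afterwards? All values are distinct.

[34, 23, 14, 16, 2, -39, 0, -48, 13, -44, -5]

Insert -48:
  append -48 at index 0 → [-48] (no swap needed)
Insert -39:
  append -39 at index 1 → [-48, -39]
  -39 > parent -48 at index 0, swap → [-39, -48]
Insert 13:
  append 13 at index 2 → [-39, -48, 13]
  13 > parent -39 at index 0, swap → [13, -48, -39]
Insert 34:
  append 34 at index 3 → [13, -48, -39, 34]
  34 > parent -48 at index 1, swap → [13, 34, -39, -48]
  34 > parent 13 at index 0, swap → [34, 13, -39, -48]
Insert -44:
  append -44 at index 4 → [34, 13, -39, -48, -44] (no swap needed)
Insert 14:
  append 14 at index 5 → [34, 13, -39, -48, -44, 14]
  14 > parent -39 at index 2, swap → [34, 13, 14, -48, -44, -39]
Insert 0:
  append 0 at index 6 → [34, 13, 14, -48, -44, -39, 0] (no swap needed)
Insert 16:
  append 16 at index 7 → [34, 13, 14, -48, -44, -39, 0, 16]
  16 > parent -48 at index 3, swap → [34, 13, 14, 16, -44, -39, 0, -48]
  16 > parent 13 at index 1, swap → [34, 16, 14, 13, -44, -39, 0, -48]
Insert 23:
  append 23 at index 8 → [34, 16, 14, 13, -44, -39, 0, -48, 23]
  23 > parent 13 at index 3, swap → [34, 16, 14, 23, -44, -39, 0, -48, 13]
  23 > parent 16 at index 1, swap → [34, 23, 14, 16, -44, -39, 0, -48, 13]
Insert 2:
  append 2 at index 9 → [34, 23, 14, 16, -44, -39, 0, -48, 13, 2]
  2 > parent -44 at index 4, swap → [34, 23, 14, 16, 2, -39, 0, -48, 13, -44]
Insert -5:
  append -5 at index 10 → [34, 23, 14, 16, 2, -39, 0, -48, 13, -44, -5] (no swap needed)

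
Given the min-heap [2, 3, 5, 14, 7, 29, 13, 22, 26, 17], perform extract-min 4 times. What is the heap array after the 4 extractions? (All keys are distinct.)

extract-min #1 returns 2:
  remove root 2; move last element 17 to root → [17, 3, 5, 14, 7, 29, 13, 22, 26]
  17 vs smaller child 3 at index 1, swap → [3, 17, 5, 14, 7, 29, 13, 22, 26]
  17 vs smaller child 7 at index 4, swap → [3, 7, 5, 14, 17, 29, 13, 22, 26]
extract-min #2 returns 3:
  remove root 3; move last element 26 to root → [26, 7, 5, 14, 17, 29, 13, 22]
  26 vs smaller child 5 at index 2, swap → [5, 7, 26, 14, 17, 29, 13, 22]
  26 vs smaller child 13 at index 6, swap → [5, 7, 13, 14, 17, 29, 26, 22]
extract-min #3 returns 5:
  remove root 5; move last element 22 to root → [22, 7, 13, 14, 17, 29, 26]
  22 vs smaller child 7 at index 1, swap → [7, 22, 13, 14, 17, 29, 26]
  22 vs smaller child 14 at index 3, swap → [7, 14, 13, 22, 17, 29, 26]
extract-min #4 returns 7:
  remove root 7; move last element 26 to root → [26, 14, 13, 22, 17, 29]
  26 vs smaller child 13 at index 2, swap → [13, 14, 26, 22, 17, 29]

[13, 14, 26, 22, 17, 29]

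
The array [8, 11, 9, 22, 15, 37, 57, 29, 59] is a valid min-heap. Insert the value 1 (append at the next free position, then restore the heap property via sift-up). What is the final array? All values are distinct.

append 1 at index 9 → [8, 11, 9, 22, 15, 37, 57, 29, 59, 1]
1 < parent 15 at index 4, swap → [8, 11, 9, 22, 1, 37, 57, 29, 59, 15]
1 < parent 11 at index 1, swap → [8, 1, 9, 22, 11, 37, 57, 29, 59, 15]
1 < parent 8 at index 0, swap → [1, 8, 9, 22, 11, 37, 57, 29, 59, 15]

[1, 8, 9, 22, 11, 37, 57, 29, 59, 15]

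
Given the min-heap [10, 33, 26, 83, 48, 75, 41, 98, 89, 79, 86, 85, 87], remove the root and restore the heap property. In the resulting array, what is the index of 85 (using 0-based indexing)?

remove root 10; move last element 87 to root → [87, 33, 26, 83, 48, 75, 41, 98, 89, 79, 86, 85]
87 vs smaller child 26 at index 2, swap → [26, 33, 87, 83, 48, 75, 41, 98, 89, 79, 86, 85]
87 vs smaller child 41 at index 6, swap → [26, 33, 41, 83, 48, 75, 87, 98, 89, 79, 86, 85]
resulting array: [26, 33, 41, 83, 48, 75, 87, 98, 89, 79, 86, 85]

11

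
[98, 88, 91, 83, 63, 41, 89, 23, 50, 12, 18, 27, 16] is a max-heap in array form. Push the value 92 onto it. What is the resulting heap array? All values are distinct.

[98, 88, 92, 83, 63, 41, 91, 23, 50, 12, 18, 27, 16, 89]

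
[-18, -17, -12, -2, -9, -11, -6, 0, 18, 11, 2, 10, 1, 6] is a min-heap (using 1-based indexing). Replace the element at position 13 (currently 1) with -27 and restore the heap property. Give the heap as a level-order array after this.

[-27, -17, -18, -2, -9, -12, -6, 0, 18, 11, 2, 10, -11, 6]

set index 13 from 1 to -27 → [-18, -17, -12, -2, -9, -11, -6, 0, 18, 11, 2, 10, -27, 6]
-27 < parent -11 at index 6, swap → [-18, -17, -12, -2, -9, -27, -6, 0, 18, 11, 2, 10, -11, 6]
-27 < parent -12 at index 3, swap → [-18, -17, -27, -2, -9, -12, -6, 0, 18, 11, 2, 10, -11, 6]
-27 < parent -18 at index 1, swap → [-27, -17, -18, -2, -9, -12, -6, 0, 18, 11, 2, 10, -11, 6]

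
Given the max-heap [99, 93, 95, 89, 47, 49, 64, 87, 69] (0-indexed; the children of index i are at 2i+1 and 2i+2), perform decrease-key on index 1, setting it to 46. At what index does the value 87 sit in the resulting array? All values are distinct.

3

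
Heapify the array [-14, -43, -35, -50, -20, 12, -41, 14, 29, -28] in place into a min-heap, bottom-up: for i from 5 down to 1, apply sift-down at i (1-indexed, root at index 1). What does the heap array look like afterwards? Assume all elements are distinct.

[-50, -43, -41, -14, -28, 12, -35, 14, 29, -20]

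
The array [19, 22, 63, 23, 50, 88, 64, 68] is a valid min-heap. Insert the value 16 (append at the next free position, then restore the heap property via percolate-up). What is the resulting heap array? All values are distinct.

append 16 at index 8 → [19, 22, 63, 23, 50, 88, 64, 68, 16]
16 < parent 23 at index 3, swap → [19, 22, 63, 16, 50, 88, 64, 68, 23]
16 < parent 22 at index 1, swap → [19, 16, 63, 22, 50, 88, 64, 68, 23]
16 < parent 19 at index 0, swap → [16, 19, 63, 22, 50, 88, 64, 68, 23]

[16, 19, 63, 22, 50, 88, 64, 68, 23]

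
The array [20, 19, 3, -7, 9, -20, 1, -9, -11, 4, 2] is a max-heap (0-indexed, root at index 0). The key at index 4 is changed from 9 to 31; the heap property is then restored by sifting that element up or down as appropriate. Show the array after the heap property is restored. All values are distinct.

set index 4 from 9 to 31 → [20, 19, 3, -7, 31, -20, 1, -9, -11, 4, 2]
31 > parent 19 at index 1, swap → [20, 31, 3, -7, 19, -20, 1, -9, -11, 4, 2]
31 > parent 20 at index 0, swap → [31, 20, 3, -7, 19, -20, 1, -9, -11, 4, 2]

[31, 20, 3, -7, 19, -20, 1, -9, -11, 4, 2]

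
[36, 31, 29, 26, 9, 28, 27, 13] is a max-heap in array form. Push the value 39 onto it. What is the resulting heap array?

append 39 at index 8 → [36, 31, 29, 26, 9, 28, 27, 13, 39]
39 > parent 26 at index 3, swap → [36, 31, 29, 39, 9, 28, 27, 13, 26]
39 > parent 31 at index 1, swap → [36, 39, 29, 31, 9, 28, 27, 13, 26]
39 > parent 36 at index 0, swap → [39, 36, 29, 31, 9, 28, 27, 13, 26]

[39, 36, 29, 31, 9, 28, 27, 13, 26]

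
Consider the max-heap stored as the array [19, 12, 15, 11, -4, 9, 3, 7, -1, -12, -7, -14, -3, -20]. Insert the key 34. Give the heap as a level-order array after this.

append 34 at index 14 → [19, 12, 15, 11, -4, 9, 3, 7, -1, -12, -7, -14, -3, -20, 34]
34 > parent 3 at index 6, swap → [19, 12, 15, 11, -4, 9, 34, 7, -1, -12, -7, -14, -3, -20, 3]
34 > parent 15 at index 2, swap → [19, 12, 34, 11, -4, 9, 15, 7, -1, -12, -7, -14, -3, -20, 3]
34 > parent 19 at index 0, swap → [34, 12, 19, 11, -4, 9, 15, 7, -1, -12, -7, -14, -3, -20, 3]

[34, 12, 19, 11, -4, 9, 15, 7, -1, -12, -7, -14, -3, -20, 3]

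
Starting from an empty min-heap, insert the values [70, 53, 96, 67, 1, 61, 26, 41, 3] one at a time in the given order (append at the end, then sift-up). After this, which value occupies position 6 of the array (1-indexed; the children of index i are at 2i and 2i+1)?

Insert 70:
  append 70 at index 1 → [70] (no swap needed)
Insert 53:
  append 53 at index 2 → [70, 53]
  53 < parent 70 at index 1, swap → [53, 70]
Insert 96:
  append 96 at index 3 → [53, 70, 96] (no swap needed)
Insert 67:
  append 67 at index 4 → [53, 70, 96, 67]
  67 < parent 70 at index 2, swap → [53, 67, 96, 70]
Insert 1:
  append 1 at index 5 → [53, 67, 96, 70, 1]
  1 < parent 67 at index 2, swap → [53, 1, 96, 70, 67]
  1 < parent 53 at index 1, swap → [1, 53, 96, 70, 67]
Insert 61:
  append 61 at index 6 → [1, 53, 96, 70, 67, 61]
  61 < parent 96 at index 3, swap → [1, 53, 61, 70, 67, 96]
Insert 26:
  append 26 at index 7 → [1, 53, 61, 70, 67, 96, 26]
  26 < parent 61 at index 3, swap → [1, 53, 26, 70, 67, 96, 61]
Insert 41:
  append 41 at index 8 → [1, 53, 26, 70, 67, 96, 61, 41]
  41 < parent 70 at index 4, swap → [1, 53, 26, 41, 67, 96, 61, 70]
  41 < parent 53 at index 2, swap → [1, 41, 26, 53, 67, 96, 61, 70]
Insert 3:
  append 3 at index 9 → [1, 41, 26, 53, 67, 96, 61, 70, 3]
  3 < parent 53 at index 4, swap → [1, 41, 26, 3, 67, 96, 61, 70, 53]
  3 < parent 41 at index 2, swap → [1, 3, 26, 41, 67, 96, 61, 70, 53]
resulting array: [1, 3, 26, 41, 67, 96, 61, 70, 53]

96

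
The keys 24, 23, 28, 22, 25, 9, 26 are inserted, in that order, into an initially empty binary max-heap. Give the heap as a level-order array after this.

Insert 24:
  append 24 at index 0 → [24] (no swap needed)
Insert 23:
  append 23 at index 1 → [24, 23] (no swap needed)
Insert 28:
  append 28 at index 2 → [24, 23, 28]
  28 > parent 24 at index 0, swap → [28, 23, 24]
Insert 22:
  append 22 at index 3 → [28, 23, 24, 22] (no swap needed)
Insert 25:
  append 25 at index 4 → [28, 23, 24, 22, 25]
  25 > parent 23 at index 1, swap → [28, 25, 24, 22, 23]
Insert 9:
  append 9 at index 5 → [28, 25, 24, 22, 23, 9] (no swap needed)
Insert 26:
  append 26 at index 6 → [28, 25, 24, 22, 23, 9, 26]
  26 > parent 24 at index 2, swap → [28, 25, 26, 22, 23, 9, 24]

[28, 25, 26, 22, 23, 9, 24]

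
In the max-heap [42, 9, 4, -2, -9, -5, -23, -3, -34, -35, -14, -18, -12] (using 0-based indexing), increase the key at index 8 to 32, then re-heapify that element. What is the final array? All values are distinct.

set index 8 from -34 to 32 → [42, 9, 4, -2, -9, -5, -23, -3, 32, -35, -14, -18, -12]
32 > parent -2 at index 3, swap → [42, 9, 4, 32, -9, -5, -23, -3, -2, -35, -14, -18, -12]
32 > parent 9 at index 1, swap → [42, 32, 4, 9, -9, -5, -23, -3, -2, -35, -14, -18, -12]

[42, 32, 4, 9, -9, -5, -23, -3, -2, -35, -14, -18, -12]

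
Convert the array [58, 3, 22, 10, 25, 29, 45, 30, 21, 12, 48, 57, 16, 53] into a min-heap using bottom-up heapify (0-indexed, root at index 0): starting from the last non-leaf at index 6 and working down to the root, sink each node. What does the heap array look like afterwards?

[3, 10, 16, 21, 12, 22, 45, 30, 58, 25, 48, 57, 29, 53]

sift down from index 6: already satisfies heap property
sift down from index 5:
  29 vs smaller child 16 at index 12, swap → [58, 3, 22, 10, 25, 16, 45, 30, 21, 12, 48, 57, 29, 53]
sift down from index 4:
  25 vs smaller child 12 at index 9, swap → [58, 3, 22, 10, 12, 16, 45, 30, 21, 25, 48, 57, 29, 53]
sift down from index 3: already satisfies heap property
sift down from index 2:
  22 vs smaller child 16 at index 5, swap → [58, 3, 16, 10, 12, 22, 45, 30, 21, 25, 48, 57, 29, 53]
sift down from index 1: already satisfies heap property
sift down from index 0:
  58 vs smaller child 3 at index 1, swap → [3, 58, 16, 10, 12, 22, 45, 30, 21, 25, 48, 57, 29, 53]
  58 vs smaller child 10 at index 3, swap → [3, 10, 16, 58, 12, 22, 45, 30, 21, 25, 48, 57, 29, 53]
  58 vs smaller child 21 at index 8, swap → [3, 10, 16, 21, 12, 22, 45, 30, 58, 25, 48, 57, 29, 53]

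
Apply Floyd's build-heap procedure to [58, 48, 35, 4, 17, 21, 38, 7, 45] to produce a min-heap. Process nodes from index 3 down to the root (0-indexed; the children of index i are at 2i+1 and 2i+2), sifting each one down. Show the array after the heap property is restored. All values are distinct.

sift down from index 3: already satisfies heap property
sift down from index 2:
  35 vs smaller child 21 at index 5, swap → [58, 48, 21, 4, 17, 35, 38, 7, 45]
sift down from index 1:
  48 vs smaller child 4 at index 3, swap → [58, 4, 21, 48, 17, 35, 38, 7, 45]
  48 vs smaller child 7 at index 7, swap → [58, 4, 21, 7, 17, 35, 38, 48, 45]
sift down from index 0:
  58 vs smaller child 4 at index 1, swap → [4, 58, 21, 7, 17, 35, 38, 48, 45]
  58 vs smaller child 7 at index 3, swap → [4, 7, 21, 58, 17, 35, 38, 48, 45]
  58 vs smaller child 45 at index 8, swap → [4, 7, 21, 45, 17, 35, 38, 48, 58]

[4, 7, 21, 45, 17, 35, 38, 48, 58]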